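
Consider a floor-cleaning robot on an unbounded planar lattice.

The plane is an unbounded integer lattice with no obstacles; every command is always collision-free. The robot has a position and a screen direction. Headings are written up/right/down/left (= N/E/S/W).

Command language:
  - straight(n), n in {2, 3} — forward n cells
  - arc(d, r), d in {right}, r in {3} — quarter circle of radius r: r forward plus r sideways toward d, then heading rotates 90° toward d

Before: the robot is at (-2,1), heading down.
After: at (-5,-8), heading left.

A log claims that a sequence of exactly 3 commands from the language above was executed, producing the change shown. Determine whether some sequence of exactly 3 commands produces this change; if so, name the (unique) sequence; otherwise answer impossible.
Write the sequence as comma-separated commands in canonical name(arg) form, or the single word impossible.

key: order matters: swapping straight(3) and arc(right, 3) lands elsewhere
start: at (-2,1), heading down
[1] after straight(3): at (-2,-2), heading down
[2] after straight(3): at (-2,-5), heading down
[3] after arc(right, 3): at (-5,-8), heading left
no rival 3-sequence matches.

straight(3), straight(3), arc(right, 3)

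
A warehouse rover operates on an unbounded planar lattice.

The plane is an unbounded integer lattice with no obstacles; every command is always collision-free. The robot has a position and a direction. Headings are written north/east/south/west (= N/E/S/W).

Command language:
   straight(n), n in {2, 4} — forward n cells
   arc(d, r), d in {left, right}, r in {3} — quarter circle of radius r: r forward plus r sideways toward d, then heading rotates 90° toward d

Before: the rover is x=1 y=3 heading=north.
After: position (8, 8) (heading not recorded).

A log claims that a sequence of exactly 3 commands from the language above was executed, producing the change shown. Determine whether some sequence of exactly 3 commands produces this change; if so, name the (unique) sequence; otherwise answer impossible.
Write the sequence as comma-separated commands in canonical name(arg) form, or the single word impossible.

key: order matters: swapping straight(2) and straight(4) lands elsewhere
t0: x=1 y=3 heading=north
[1] after straight(2): x=1 y=5 heading=north
[2] after arc(right, 3): x=4 y=8 heading=east
[3] after straight(4): x=8 y=8 heading=east
no other 3-command option fits: unique.

straight(2), arc(right, 3), straight(4)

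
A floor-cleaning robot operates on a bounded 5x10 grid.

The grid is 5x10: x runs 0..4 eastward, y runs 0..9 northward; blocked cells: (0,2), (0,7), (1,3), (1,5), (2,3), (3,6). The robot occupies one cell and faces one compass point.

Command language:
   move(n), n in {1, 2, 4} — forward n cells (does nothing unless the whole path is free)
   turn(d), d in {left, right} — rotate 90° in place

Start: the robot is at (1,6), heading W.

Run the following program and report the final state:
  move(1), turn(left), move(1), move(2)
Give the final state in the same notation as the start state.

initial: at (1,6), heading W
1. move(1) → at (0,6), heading W
2. turn(left) → at (0,6), heading S
3. move(1) → at (0,5), heading S
4. move(2) → at (0,3), heading S

at (0,3), heading S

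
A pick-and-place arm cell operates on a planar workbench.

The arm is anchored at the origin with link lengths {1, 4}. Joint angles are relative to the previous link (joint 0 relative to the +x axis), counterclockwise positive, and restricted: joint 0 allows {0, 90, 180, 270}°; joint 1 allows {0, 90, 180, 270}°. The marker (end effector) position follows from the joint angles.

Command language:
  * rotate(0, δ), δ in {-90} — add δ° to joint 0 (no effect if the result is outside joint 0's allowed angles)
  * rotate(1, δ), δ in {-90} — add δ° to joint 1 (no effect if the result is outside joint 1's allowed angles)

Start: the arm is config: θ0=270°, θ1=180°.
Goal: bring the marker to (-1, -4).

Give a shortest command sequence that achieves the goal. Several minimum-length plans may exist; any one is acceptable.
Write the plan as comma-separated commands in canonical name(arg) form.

initial: config: θ0=270°, θ1=180°
[1] after rotate(0, -90): config: θ0=180°, θ1=180°
[2] after rotate(1, -90): config: θ0=180°, θ1=90°
nothing shorter than 2 reaches the goal.

rotate(0, -90), rotate(1, -90)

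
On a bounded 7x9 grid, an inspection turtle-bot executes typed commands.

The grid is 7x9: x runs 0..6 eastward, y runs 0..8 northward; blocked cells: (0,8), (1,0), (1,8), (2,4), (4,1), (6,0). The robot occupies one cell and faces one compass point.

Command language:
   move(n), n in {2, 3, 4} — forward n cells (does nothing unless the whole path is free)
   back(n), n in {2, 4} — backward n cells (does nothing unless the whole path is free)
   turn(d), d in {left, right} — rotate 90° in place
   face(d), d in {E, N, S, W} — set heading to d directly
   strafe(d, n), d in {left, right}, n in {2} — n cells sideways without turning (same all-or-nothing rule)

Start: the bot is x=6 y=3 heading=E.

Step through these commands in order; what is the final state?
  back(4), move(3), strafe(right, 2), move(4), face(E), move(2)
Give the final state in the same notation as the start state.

x=5 y=1 heading=E

from: x=6 y=3 heading=E
[1] after back(4): x=2 y=3 heading=E
[2] after move(3): x=5 y=3 heading=E
[3] after strafe(right, 2): x=5 y=1 heading=E
[4] after move(4): x=5 y=1 heading=E
[5] after face(E): x=5 y=1 heading=E
[6] after move(2): x=5 y=1 heading=E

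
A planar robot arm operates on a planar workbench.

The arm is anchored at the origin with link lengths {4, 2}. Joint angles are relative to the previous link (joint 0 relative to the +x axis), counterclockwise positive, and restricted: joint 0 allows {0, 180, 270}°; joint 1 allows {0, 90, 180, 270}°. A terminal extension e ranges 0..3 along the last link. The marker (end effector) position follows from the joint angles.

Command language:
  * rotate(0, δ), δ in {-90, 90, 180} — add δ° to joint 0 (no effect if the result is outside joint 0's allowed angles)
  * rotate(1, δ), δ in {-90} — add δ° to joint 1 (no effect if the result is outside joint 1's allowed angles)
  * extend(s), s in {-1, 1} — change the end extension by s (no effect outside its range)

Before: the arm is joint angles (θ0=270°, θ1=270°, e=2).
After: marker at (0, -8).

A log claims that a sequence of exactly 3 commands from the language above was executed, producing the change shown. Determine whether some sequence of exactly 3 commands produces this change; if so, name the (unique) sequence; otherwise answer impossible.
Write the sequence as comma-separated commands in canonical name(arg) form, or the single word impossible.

rotate(1, -90), rotate(1, -90), rotate(1, -90)

t0: joint angles (θ0=270°, θ1=270°, e=2)
1. rotate(1, -90) → joint angles (θ0=270°, θ1=180°, e=2)
2. rotate(1, -90) → joint angles (θ0=270°, θ1=90°, e=2)
3. rotate(1, -90) → joint angles (θ0=270°, θ1=0°, e=2)
no other 3-command option fits: unique.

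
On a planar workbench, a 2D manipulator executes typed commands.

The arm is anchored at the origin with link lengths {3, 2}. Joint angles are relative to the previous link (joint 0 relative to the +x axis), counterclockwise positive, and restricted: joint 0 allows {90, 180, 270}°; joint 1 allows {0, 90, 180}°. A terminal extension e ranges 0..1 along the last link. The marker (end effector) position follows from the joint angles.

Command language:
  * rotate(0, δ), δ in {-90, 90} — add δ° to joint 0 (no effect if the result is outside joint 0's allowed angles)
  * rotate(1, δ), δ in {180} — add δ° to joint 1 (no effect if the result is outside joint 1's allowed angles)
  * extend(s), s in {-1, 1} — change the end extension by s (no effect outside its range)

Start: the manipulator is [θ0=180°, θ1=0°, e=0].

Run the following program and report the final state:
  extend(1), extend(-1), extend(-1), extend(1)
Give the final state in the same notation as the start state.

from: [θ0=180°, θ1=0°, e=0]
t=1 extend(1) ⇒ [θ0=180°, θ1=0°, e=1]
t=2 extend(-1) ⇒ [θ0=180°, θ1=0°, e=0]
t=3 extend(-1) ⇒ [θ0=180°, θ1=0°, e=0]
t=4 extend(1) ⇒ [θ0=180°, θ1=0°, e=1]

[θ0=180°, θ1=0°, e=1]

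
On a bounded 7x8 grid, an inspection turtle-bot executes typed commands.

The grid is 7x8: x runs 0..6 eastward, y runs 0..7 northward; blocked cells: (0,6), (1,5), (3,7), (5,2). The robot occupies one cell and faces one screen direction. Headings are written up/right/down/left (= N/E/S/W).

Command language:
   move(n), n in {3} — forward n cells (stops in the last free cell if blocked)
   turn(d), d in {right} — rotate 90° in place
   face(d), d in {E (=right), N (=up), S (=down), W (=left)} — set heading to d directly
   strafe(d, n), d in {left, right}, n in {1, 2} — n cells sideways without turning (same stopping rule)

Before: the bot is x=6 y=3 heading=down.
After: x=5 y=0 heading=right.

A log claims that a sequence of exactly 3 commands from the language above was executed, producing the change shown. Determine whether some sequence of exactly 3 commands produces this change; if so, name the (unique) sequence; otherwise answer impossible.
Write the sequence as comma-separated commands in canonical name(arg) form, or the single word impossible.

key: order matters: swapping move(3) and face(E) lands elsewhere
begin: x=6 y=3 heading=down
step 1 (move(3)): x=6 y=0 heading=down
step 2 (strafe(right, 1)): x=5 y=0 heading=down
step 3 (face(E)): x=5 y=0 heading=right
no other 3-command option fits: unique.

move(3), strafe(right, 1), face(E)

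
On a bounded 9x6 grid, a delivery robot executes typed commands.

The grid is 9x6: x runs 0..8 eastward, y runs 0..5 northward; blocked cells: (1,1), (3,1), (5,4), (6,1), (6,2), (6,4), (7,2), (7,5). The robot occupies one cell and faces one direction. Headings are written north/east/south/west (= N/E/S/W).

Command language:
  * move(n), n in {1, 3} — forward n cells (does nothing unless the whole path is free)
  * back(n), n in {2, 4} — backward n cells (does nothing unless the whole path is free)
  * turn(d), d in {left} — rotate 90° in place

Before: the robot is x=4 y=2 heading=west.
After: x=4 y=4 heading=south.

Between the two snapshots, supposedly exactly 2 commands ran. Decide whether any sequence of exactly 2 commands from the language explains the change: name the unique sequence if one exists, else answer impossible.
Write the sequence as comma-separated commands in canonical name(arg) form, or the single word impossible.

turn(left), back(2)

key: position moved to (4,4) AND the heading swung to S — translation plus rotation needed
initial: x=4 y=2 heading=west
1. turn(left) → x=4 y=2 heading=south
2. back(2) → x=4 y=4 heading=south
no other 2-command option fits: unique.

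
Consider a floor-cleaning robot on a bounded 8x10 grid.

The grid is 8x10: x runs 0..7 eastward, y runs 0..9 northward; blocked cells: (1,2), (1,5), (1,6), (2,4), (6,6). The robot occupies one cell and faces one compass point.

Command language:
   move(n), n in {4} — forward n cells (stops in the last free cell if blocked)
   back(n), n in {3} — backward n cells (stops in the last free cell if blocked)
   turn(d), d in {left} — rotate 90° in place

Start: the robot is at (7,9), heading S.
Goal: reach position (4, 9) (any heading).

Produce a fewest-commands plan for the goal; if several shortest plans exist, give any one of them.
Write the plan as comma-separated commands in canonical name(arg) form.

turn(left), back(3)

begin: at (7,9), heading S
step 1 (turn(left)): at (7,9), heading E
step 2 (back(3)): at (4,9), heading E
nothing shorter than 2 reaches the goal.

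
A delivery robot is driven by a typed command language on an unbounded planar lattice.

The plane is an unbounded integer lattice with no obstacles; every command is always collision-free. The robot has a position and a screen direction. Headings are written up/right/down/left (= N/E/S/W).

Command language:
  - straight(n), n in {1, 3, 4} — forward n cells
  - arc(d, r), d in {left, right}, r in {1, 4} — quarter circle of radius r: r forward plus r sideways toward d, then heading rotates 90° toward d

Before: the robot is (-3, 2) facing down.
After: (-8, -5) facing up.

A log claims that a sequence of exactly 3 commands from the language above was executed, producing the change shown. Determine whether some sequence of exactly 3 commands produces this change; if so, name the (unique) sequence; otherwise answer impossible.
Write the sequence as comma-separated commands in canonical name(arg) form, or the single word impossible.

key: position moved to (-8,-5) AND the heading swung to N — translation plus rotation needed
t0: (-3, 2) facing down
[1] after straight(4): (-3, -2) facing down
[2] after arc(right, 4): (-7, -6) facing left
[3] after arc(right, 1): (-8, -5) facing up
uniquely the one of 343 3-step routes that fits.

straight(4), arc(right, 4), arc(right, 1)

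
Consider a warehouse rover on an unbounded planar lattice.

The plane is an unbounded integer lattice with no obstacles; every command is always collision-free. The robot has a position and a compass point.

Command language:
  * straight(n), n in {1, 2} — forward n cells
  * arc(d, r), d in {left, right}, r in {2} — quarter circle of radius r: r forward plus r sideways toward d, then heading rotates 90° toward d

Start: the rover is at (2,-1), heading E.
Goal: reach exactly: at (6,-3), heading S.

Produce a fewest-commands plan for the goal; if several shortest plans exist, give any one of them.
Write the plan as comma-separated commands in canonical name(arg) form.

straight(2), arc(right, 2)

start: at (2,-1), heading E
t=1 straight(2) ⇒ at (4,-1), heading E
t=2 arc(right, 2) ⇒ at (6,-3), heading S
minimal: 2 command(s), checked below 2.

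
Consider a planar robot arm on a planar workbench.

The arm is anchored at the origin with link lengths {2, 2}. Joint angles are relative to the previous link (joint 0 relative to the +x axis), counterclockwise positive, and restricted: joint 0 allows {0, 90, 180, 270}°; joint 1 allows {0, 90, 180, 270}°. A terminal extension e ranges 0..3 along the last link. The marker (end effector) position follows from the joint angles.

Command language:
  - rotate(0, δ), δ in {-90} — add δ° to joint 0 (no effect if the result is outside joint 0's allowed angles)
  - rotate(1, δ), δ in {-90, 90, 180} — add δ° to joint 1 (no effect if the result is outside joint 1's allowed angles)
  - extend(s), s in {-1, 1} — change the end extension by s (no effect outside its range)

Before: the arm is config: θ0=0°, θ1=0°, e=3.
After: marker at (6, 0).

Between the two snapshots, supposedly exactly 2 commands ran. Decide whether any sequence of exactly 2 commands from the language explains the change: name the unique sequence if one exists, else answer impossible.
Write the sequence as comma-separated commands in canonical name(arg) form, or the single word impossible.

extend(1), extend(-1)

key: running extend(-1) before extend(1) would end elsewhere — order is forced
initial: config: θ0=0°, θ1=0°, e=3
step 1 (extend(1)): config: θ0=0°, θ1=0°, e=3
step 2 (extend(-1)): config: θ0=0°, θ1=0°, e=2
no other 2-command option fits: unique.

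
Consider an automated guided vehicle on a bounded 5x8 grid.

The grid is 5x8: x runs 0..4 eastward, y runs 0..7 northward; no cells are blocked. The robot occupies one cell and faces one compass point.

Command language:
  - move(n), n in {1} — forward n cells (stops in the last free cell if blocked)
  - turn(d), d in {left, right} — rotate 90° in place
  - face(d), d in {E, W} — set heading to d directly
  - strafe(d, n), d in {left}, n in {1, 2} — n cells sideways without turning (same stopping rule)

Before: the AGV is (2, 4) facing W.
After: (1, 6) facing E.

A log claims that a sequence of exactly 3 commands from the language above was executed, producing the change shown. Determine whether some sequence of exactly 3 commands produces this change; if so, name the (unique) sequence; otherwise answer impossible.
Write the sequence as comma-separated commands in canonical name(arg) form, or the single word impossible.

key: cell and facing (now E) both changed — the 3 commands mix motion and turning
t0: (2, 4) facing W
step 1 (move(1)): (1, 4) facing W
step 2 (face(E)): (1, 4) facing E
step 3 (strafe(left, 2)): (1, 6) facing E
no other 3-command option fits: unique.

move(1), face(E), strafe(left, 2)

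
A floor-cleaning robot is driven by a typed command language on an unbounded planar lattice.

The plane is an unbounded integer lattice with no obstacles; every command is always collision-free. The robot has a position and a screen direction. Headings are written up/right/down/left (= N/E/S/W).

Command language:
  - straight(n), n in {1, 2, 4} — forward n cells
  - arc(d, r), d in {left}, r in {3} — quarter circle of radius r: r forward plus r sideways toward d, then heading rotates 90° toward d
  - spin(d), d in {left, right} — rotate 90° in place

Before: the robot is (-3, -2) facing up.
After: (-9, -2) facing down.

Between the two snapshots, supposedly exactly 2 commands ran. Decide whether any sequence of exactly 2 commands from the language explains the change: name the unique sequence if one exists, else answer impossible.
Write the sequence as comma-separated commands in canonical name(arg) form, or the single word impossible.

arc(left, 3), arc(left, 3)

key: cell and facing (now S) both changed — the 2 commands mix motion and turning
t0: (-3, -2) facing up
t=1 arc(left, 3) ⇒ (-6, 1) facing left
t=2 arc(left, 3) ⇒ (-9, -2) facing down
no rival 2-sequence matches.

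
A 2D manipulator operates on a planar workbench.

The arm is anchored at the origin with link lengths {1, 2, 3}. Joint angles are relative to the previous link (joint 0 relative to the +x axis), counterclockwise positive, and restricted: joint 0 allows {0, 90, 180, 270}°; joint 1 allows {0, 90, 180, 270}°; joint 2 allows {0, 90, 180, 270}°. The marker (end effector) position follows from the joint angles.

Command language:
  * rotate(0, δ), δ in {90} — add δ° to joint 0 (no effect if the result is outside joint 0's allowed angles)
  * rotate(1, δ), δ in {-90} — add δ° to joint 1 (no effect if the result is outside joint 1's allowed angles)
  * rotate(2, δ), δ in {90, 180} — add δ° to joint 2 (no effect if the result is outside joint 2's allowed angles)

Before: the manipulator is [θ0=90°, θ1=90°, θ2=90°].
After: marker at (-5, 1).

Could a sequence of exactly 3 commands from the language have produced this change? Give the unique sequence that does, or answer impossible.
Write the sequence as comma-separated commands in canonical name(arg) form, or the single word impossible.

rotate(2, 90), rotate(2, 90), rotate(2, 90)

initial: [θ0=90°, θ1=90°, θ2=90°]
step 1 (rotate(2, 90)): [θ0=90°, θ1=90°, θ2=180°]
step 2 (rotate(2, 90)): [θ0=90°, θ1=90°, θ2=270°]
step 3 (rotate(2, 90)): [θ0=90°, θ1=90°, θ2=0°]
no rival 3-sequence matches.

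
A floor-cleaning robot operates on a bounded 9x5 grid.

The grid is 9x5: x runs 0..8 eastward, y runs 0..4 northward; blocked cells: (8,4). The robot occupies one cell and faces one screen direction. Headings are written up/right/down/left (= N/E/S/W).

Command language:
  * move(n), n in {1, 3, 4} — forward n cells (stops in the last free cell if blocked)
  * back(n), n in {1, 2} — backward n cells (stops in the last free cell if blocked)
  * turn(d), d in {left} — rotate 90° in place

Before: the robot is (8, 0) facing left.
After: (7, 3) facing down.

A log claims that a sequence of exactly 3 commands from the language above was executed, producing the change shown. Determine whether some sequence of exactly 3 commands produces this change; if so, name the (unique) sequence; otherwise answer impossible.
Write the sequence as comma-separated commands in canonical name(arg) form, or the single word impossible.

all 216 sequences checked — none match.

impossible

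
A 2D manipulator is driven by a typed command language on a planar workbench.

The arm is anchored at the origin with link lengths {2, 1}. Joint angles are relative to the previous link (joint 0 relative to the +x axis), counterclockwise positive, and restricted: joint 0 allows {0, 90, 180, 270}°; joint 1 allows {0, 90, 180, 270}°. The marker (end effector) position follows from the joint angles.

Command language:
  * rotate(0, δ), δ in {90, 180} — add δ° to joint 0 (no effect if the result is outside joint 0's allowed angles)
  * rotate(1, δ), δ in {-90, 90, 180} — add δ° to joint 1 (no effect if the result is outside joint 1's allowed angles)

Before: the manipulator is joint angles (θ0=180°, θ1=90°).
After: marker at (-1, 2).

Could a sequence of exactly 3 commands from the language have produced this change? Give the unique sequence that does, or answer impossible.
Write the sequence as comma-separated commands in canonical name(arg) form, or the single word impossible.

t0: joint angles (θ0=180°, θ1=90°)
step 1 (rotate(0, 90)): joint angles (θ0=270°, θ1=90°)
step 2 (rotate(0, 90)): joint angles (θ0=0°, θ1=90°)
step 3 (rotate(0, 90)): joint angles (θ0=90°, θ1=90°)
uniquely the one of 125 3-step routes that fits.

rotate(0, 90), rotate(0, 90), rotate(0, 90)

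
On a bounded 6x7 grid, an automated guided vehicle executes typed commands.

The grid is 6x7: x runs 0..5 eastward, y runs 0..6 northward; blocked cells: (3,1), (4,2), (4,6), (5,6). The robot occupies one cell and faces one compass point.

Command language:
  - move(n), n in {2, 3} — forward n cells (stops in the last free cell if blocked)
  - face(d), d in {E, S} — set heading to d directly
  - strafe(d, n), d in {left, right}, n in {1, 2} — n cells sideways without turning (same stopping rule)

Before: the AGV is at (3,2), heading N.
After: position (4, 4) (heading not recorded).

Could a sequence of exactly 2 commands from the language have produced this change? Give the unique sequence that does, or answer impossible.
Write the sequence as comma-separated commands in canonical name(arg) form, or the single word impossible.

move(2), strafe(right, 1)

key: order matters: swapping move(2) and strafe(right, 1) lands elsewhere
begin: at (3,2), heading N
1. move(2) → at (3,4), heading N
2. strafe(right, 1) → at (4,4), heading N
no rival 2-sequence matches.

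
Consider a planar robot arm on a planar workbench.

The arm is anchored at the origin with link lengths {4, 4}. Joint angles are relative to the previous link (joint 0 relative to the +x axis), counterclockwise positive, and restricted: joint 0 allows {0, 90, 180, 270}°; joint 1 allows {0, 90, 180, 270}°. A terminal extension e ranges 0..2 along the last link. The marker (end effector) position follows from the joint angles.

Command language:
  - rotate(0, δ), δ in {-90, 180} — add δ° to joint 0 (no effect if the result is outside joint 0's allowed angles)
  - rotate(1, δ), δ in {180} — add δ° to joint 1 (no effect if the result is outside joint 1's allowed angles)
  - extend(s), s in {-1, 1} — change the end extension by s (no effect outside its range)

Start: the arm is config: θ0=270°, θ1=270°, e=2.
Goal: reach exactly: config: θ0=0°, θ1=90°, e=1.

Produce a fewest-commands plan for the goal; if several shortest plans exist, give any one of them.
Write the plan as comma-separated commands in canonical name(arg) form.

initial: config: θ0=270°, θ1=270°, e=2
step 1 (rotate(0, 180)): config: θ0=90°, θ1=270°, e=2
step 2 (rotate(0, -90)): config: θ0=0°, θ1=270°, e=2
step 3 (extend(-1)): config: θ0=0°, θ1=270°, e=1
step 4 (rotate(1, 180)): config: θ0=0°, θ1=90°, e=1
minimal: 4 command(s), checked below 4.

rotate(0, 180), rotate(0, -90), extend(-1), rotate(1, 180)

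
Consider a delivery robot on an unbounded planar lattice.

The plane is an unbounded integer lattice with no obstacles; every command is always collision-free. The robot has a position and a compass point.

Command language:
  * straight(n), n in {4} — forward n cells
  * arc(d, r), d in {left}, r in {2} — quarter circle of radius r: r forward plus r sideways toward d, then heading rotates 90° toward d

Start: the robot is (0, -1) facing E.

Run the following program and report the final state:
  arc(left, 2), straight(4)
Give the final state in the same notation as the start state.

(2, 5) facing N

t0: (0, -1) facing E
[1] after arc(left, 2): (2, 1) facing N
[2] after straight(4): (2, 5) facing N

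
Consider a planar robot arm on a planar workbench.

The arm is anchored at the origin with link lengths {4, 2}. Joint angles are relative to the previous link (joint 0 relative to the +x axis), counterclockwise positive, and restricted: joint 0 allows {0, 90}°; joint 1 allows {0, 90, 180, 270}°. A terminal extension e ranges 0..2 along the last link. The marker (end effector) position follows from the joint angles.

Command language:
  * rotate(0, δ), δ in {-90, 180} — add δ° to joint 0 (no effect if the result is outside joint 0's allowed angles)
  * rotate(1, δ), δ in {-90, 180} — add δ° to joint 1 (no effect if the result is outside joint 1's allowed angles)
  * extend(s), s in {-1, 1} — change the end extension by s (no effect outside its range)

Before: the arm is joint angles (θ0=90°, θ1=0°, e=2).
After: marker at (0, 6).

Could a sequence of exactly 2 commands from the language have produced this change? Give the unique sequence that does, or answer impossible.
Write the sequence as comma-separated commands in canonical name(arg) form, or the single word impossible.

t0: joint angles (θ0=90°, θ1=0°, e=2)
[1] after extend(-1): joint angles (θ0=90°, θ1=0°, e=1)
[2] after extend(-1): joint angles (θ0=90°, θ1=0°, e=0)
all 36 alternatives checked — unique.

extend(-1), extend(-1)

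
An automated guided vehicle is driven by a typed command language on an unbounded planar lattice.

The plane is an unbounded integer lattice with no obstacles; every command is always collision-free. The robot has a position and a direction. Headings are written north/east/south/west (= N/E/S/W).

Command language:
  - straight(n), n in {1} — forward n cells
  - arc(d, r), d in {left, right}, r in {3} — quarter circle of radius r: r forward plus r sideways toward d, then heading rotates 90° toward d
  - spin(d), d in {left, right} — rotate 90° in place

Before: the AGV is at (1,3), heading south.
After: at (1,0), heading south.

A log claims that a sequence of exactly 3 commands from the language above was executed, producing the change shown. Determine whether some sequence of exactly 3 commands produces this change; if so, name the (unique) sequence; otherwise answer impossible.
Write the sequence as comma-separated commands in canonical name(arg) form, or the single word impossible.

key: heading stays S — no command in the sequence turns
initial: at (1,3), heading south
[1] after straight(1): at (1,2), heading south
[2] after straight(1): at (1,1), heading south
[3] after straight(1): at (1,0), heading south
all 125 alternatives checked — unique.

straight(1), straight(1), straight(1)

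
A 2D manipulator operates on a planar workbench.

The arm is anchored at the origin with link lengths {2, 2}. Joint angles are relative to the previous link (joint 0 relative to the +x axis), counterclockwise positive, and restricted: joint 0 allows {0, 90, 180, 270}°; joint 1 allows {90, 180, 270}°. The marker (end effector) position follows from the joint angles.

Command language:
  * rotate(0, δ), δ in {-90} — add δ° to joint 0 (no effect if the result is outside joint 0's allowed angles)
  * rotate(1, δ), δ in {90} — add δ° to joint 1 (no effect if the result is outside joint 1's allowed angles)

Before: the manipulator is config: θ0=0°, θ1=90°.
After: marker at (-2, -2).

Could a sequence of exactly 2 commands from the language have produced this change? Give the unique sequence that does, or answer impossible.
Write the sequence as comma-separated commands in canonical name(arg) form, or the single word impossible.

rotate(0, -90), rotate(0, -90)

begin: config: θ0=0°, θ1=90°
t=1 rotate(0, -90) ⇒ config: θ0=270°, θ1=90°
t=2 rotate(0, -90) ⇒ config: θ0=180°, θ1=90°
no rival 2-sequence matches.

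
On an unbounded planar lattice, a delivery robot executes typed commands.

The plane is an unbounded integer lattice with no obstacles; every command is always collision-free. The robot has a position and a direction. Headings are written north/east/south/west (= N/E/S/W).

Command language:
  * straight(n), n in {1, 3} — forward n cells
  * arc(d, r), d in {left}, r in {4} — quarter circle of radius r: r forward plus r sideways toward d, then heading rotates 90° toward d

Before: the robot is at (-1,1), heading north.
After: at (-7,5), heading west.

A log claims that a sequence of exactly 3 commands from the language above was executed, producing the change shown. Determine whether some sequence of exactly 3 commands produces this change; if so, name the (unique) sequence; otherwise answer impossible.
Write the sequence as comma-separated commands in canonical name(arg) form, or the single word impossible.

arc(left, 4), straight(1), straight(1)

key: cell and facing (now W) both changed — the 3 commands mix motion and turning
initial: at (-1,1), heading north
t=1 arc(left, 4) ⇒ at (-5,5), heading west
t=2 straight(1) ⇒ at (-6,5), heading west
t=3 straight(1) ⇒ at (-7,5), heading west
no other 3-command option fits: unique.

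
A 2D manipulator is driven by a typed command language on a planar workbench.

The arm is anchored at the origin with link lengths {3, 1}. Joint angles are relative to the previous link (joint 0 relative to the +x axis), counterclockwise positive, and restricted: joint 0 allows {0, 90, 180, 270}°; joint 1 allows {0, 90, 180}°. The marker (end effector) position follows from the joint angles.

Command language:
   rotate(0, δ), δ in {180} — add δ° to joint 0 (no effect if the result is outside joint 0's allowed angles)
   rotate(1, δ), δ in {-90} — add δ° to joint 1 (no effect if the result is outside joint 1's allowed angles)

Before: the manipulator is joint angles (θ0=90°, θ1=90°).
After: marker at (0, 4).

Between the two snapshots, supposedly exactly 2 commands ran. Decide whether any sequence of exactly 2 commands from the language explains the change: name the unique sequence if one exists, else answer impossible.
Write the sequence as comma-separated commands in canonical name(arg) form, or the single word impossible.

rotate(1, -90), rotate(1, -90)

from: joint angles (θ0=90°, θ1=90°)
step 1 (rotate(1, -90)): joint angles (θ0=90°, θ1=0°)
step 2 (rotate(1, -90)): joint angles (θ0=90°, θ1=0°)
no other 2-command option fits: unique.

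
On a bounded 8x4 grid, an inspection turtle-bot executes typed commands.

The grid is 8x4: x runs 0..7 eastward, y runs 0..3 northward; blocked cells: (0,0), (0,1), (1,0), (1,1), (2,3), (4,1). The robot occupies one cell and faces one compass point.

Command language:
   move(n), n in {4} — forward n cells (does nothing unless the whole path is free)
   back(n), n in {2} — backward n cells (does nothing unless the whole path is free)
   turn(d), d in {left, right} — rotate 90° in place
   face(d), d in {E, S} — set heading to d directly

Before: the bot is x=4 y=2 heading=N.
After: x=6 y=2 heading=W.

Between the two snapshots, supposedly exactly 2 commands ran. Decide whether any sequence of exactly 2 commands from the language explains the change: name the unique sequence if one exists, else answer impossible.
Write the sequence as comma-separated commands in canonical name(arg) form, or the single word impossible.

key: position moved to (6,2) AND the heading swung to W — translation plus rotation needed
initial: x=4 y=2 heading=N
1. turn(left) → x=4 y=2 heading=W
2. back(2) → x=6 y=2 heading=W
all 36 alternatives checked — unique.

turn(left), back(2)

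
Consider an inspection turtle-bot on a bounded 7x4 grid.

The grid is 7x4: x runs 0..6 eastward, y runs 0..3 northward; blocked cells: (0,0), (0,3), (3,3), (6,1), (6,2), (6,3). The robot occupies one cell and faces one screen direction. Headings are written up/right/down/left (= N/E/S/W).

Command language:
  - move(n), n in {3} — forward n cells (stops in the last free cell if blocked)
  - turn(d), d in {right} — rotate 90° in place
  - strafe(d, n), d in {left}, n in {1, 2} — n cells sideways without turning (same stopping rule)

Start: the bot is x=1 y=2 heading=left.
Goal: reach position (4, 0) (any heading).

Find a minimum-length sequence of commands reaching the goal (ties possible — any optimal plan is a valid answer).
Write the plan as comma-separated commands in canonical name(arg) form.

start: x=1 y=2 heading=left
t=1 strafe(left, 2) ⇒ x=1 y=0 heading=left
t=2 turn(right) ⇒ x=1 y=0 heading=up
t=3 turn(right) ⇒ x=1 y=0 heading=right
t=4 move(3) ⇒ x=4 y=0 heading=right
nothing shorter than 4 reaches the goal.

strafe(left, 2), turn(right), turn(right), move(3)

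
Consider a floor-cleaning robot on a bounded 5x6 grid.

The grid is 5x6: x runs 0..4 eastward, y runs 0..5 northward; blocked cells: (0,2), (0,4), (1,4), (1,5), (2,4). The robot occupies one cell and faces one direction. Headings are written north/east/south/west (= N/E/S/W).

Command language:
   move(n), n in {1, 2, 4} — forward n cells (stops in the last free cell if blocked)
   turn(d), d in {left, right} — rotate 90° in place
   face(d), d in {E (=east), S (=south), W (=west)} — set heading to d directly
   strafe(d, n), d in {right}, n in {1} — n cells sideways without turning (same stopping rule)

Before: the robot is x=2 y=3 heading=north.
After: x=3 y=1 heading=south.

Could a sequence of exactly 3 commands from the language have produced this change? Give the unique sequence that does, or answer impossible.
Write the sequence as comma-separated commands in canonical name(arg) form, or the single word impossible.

key: order matters: swapping strafe(right, 1) and move(2) lands elsewhere
initial: x=2 y=3 heading=north
t=1 strafe(right, 1) ⇒ x=3 y=3 heading=north
t=2 face(S) ⇒ x=3 y=3 heading=south
t=3 move(2) ⇒ x=3 y=1 heading=south
no rival 3-sequence matches.

strafe(right, 1), face(S), move(2)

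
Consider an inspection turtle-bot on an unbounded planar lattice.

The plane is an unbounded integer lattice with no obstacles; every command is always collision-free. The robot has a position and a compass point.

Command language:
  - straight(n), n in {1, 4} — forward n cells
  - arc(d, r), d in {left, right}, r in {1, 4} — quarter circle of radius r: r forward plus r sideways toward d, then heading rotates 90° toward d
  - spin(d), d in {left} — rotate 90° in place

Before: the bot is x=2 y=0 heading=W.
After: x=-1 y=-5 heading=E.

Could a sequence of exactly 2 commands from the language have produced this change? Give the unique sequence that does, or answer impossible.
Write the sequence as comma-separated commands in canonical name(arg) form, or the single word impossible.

arc(left, 4), arc(left, 1)

key: position moved to (-1,-5) AND the heading swung to E — translation plus rotation needed
begin: x=2 y=0 heading=W
1. arc(left, 4) → x=-2 y=-4 heading=S
2. arc(left, 1) → x=-1 y=-5 heading=E
all 49 alternatives checked — unique.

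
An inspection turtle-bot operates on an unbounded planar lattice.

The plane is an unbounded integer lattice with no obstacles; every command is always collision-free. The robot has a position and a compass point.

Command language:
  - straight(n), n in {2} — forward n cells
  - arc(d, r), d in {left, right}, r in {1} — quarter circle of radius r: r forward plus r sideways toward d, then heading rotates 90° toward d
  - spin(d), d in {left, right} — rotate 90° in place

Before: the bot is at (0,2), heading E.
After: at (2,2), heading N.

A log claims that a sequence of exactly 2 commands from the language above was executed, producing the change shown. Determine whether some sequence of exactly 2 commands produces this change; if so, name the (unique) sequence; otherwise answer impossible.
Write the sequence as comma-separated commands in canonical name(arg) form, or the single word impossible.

straight(2), spin(left)

key: running spin(left) before straight(2) would end elsewhere — order is forced
t0: at (0,2), heading E
step 1 (straight(2)): at (2,2), heading E
step 2 (spin(left)): at (2,2), heading N
no other 2-command option fits: unique.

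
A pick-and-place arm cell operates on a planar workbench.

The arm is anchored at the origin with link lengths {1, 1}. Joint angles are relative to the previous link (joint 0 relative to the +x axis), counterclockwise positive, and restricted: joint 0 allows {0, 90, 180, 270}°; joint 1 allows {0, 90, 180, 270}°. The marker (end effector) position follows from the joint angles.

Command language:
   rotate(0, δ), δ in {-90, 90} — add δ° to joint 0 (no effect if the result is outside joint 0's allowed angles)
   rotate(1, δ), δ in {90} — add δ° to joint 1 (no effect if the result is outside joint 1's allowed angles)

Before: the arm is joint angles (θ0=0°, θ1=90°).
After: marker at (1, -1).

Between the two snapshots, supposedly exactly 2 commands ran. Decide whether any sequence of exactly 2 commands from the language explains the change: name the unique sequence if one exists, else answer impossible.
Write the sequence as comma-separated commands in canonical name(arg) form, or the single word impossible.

rotate(1, 90), rotate(1, 90)

initial: joint angles (θ0=0°, θ1=90°)
step 1 (rotate(1, 90)): joint angles (θ0=0°, θ1=180°)
step 2 (rotate(1, 90)): joint angles (θ0=0°, θ1=270°)
all 9 alternatives checked — unique.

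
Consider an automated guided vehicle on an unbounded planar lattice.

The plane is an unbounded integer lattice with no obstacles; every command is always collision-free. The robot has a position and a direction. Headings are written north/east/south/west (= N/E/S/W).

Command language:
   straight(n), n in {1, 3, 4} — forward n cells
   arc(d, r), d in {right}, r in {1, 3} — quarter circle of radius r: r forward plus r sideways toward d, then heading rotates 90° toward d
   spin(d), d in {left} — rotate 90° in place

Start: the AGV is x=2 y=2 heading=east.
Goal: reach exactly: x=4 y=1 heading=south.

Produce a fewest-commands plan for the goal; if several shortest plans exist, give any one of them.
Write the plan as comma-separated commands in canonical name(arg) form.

straight(1), arc(right, 1)

t0: x=2 y=2 heading=east
[1] after straight(1): x=3 y=2 heading=east
[2] after arc(right, 1): x=4 y=1 heading=south
nothing shorter than 2 reaches the goal.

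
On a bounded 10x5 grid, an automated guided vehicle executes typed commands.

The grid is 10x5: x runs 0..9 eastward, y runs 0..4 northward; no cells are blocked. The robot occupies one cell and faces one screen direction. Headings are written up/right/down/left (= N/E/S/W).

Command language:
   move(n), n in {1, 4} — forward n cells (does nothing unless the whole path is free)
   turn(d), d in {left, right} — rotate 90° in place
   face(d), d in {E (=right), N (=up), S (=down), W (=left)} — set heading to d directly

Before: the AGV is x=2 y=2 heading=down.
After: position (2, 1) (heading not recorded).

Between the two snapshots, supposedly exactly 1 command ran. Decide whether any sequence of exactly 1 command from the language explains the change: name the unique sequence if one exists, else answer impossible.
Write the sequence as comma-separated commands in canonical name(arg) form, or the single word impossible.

start: x=2 y=2 heading=down
step 1 (move(1)): x=2 y=1 heading=down
uniquely the one of 8 1-step routes that fits.

move(1)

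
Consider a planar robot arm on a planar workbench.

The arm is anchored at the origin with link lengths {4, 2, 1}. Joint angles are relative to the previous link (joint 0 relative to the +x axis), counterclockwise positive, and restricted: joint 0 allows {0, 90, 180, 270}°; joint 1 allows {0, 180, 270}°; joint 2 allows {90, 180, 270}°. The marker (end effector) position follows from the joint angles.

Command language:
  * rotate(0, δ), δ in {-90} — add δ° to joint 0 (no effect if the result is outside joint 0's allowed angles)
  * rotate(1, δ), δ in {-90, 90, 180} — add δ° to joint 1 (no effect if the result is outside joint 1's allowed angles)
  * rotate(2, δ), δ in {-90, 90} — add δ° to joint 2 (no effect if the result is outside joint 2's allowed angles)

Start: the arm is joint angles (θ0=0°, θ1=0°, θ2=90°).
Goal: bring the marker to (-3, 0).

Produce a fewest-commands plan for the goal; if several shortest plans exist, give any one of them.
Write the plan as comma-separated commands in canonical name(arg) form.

start: joint angles (θ0=0°, θ1=0°, θ2=90°)
1. rotate(1, 180) → joint angles (θ0=0°, θ1=180°, θ2=90°)
2. rotate(2, 90) → joint angles (θ0=0°, θ1=180°, θ2=180°)
3. rotate(0, -90) → joint angles (θ0=270°, θ1=180°, θ2=180°)
4. rotate(0, -90) → joint angles (θ0=180°, θ1=180°, θ2=180°)
shorter routes all fall short; 4 is best.

rotate(1, 180), rotate(2, 90), rotate(0, -90), rotate(0, -90)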